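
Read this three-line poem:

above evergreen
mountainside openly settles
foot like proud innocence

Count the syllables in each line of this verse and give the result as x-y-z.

Line 1: above (2), evergreen (3) → 5
Line 2: mountainside (3), openly (3), settles (2) → 8
Line 3: foot (1), like (1), proud (1), innocence (3) → 6

5-8-6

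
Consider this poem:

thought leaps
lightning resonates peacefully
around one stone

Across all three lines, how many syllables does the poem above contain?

14

Line 1: thought (1), leaps (1) → 2
Line 2: lightning (2), resonates (3), peacefully (3) → 8
Line 3: around (2), one (1), stone (1) → 4
Total: 2 + 8 + 4 = 14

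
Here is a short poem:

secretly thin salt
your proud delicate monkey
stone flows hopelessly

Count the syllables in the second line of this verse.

The second line: your (1), proud (1), delicate (3), monkey (2) → 7

7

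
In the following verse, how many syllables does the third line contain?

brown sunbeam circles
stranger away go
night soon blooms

3

The third line: night(1) + soon(1) + blooms(1) = 3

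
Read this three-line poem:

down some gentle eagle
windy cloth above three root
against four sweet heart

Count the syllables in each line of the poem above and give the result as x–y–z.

Line 1: down (1), some (1), gentle (2), eagle (2) → 6
Line 2: windy (2), cloth (1), above (2), three (1), root (1) → 7
Line 3: against (2), four (1), sweet (1), heart (1) → 5

6–7–5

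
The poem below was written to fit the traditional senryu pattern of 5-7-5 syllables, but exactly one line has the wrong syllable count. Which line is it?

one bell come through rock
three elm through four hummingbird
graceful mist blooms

Line 1: one(1) + bell(1) + come(1) + through(1) + rock(1) = 5 ✓
Line 2: three(1) + elm(1) + through(1) + four(1) + hummingbird(3) = 7 ✓
Line 3: graceful(2) + mist(1) + blooms(1) = 4 (expected 5)

The third line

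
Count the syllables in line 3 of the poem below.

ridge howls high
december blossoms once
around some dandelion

7

Line 3: "around some dandelion": 2+1+4 = 7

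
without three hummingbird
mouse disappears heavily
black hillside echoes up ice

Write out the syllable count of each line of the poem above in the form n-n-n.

6-7-7

Line 1: without (2), three (1), hummingbird (3) → 6
Line 2: mouse (1), disappears (3), heavily (3) → 7
Line 3: black (1), hillside (2), echoes (2), up (1), ice (1) → 7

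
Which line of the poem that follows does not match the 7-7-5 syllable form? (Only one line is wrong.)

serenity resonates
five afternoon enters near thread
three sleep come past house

Line 1: serenity(4) + resonates(3) = 7 ✓
Line 2: five(1) + afternoon(3) + enters(2) + near(1) + thread(1) = 8 (expected 7)
Line 3: three(1) + sleep(1) + come(1) + past(1) + house(1) = 5 ✓

Line 2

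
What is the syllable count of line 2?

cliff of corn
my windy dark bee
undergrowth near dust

5

Line 2: my (1), windy (2), dark (1), bee (1) → 5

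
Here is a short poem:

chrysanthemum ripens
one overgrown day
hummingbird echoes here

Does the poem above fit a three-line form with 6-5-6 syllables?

Line 1: chrysanthemum (4), ripens (2) → 6 ✓
Line 2: one (1), overgrown (3), day (1) → 5 ✓
Line 3: hummingbird (3), echoes (2), here (1) → 6 ✓

Yes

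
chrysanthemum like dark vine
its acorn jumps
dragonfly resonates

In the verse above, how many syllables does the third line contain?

6

The third line: "dragonfly resonates": 3+3 = 6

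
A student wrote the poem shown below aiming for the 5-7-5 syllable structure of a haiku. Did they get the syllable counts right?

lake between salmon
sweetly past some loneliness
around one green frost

Yes

Line 1: lake(1) + between(2) + salmon(2) = 5 ✓
Line 2: sweetly(2) + past(1) + some(1) + loneliness(3) = 7 ✓
Line 3: around(2) + one(1) + green(1) + frost(1) = 5 ✓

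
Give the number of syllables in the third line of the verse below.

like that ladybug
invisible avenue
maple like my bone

5

The third line: "maple like my bone": 2+1+1+1 = 5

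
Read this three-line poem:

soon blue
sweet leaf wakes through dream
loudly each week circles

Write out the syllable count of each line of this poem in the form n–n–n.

2–5–6

Line 1: soon (1), blue (1) → 2
Line 2: sweet (1), leaf (1), wakes (1), through (1), dream (1) → 5
Line 3: loudly (2), each (1), week (1), circles (2) → 6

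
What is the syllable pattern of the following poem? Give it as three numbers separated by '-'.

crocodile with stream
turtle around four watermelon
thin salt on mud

5-9-4

Line 1: "crocodile with stream": 3+1+1 = 5
Line 2: "turtle around four watermelon": 2+2+1+4 = 9
Line 3: "thin salt on mud": 1+1+1+1 = 4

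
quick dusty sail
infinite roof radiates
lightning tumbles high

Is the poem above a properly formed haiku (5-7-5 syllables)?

No

Line 1: quick (1), dusty (2), sail (1) → 4 (expected 5)
Line 2: infinite (3), roof (1), radiates (3) → 7 ✓
Line 3: lightning (2), tumbles (2), high (1) → 5 ✓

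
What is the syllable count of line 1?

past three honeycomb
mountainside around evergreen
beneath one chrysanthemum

5

Line 1: "past three honeycomb": 1+1+3 = 5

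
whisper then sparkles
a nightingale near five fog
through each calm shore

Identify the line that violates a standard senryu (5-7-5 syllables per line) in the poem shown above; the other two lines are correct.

Line 3

Line 1: "whisper then sparkles": 2+1+2 = 5 ✓
Line 2: "a nightingale near five fog": 1+3+1+1+1 = 7 ✓
Line 3: "through each calm shore": 1+1+1+1 = 4 (expected 5)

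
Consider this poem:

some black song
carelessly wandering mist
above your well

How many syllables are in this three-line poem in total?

Line 1: some (1), black (1), song (1) → 3
Line 2: carelessly (3), wandering (3), mist (1) → 7
Line 3: above (2), your (1), well (1) → 4
Total: 3 + 7 + 4 = 14

14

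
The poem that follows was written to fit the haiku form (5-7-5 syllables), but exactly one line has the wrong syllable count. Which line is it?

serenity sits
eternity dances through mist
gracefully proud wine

Line 2

Line 1: serenity (4), sits (1) → 5 ✓
Line 2: eternity (4), dances (2), through (1), mist (1) → 8 (expected 7)
Line 3: gracefully (3), proud (1), wine (1) → 5 ✓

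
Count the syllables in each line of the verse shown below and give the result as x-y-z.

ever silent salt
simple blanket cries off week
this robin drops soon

Line 1: ever(2) + silent(2) + salt(1) = 5
Line 2: simple(2) + blanket(2) + cries(1) + off(1) + week(1) = 7
Line 3: this(1) + robin(2) + drops(1) + soon(1) = 5

5-7-5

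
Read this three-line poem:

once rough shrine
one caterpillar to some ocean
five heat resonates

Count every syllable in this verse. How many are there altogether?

Line 1: once (1), rough (1), shrine (1) → 3
Line 2: one (1), caterpillar (4), to (1), some (1), ocean (2) → 9
Line 3: five (1), heat (1), resonates (3) → 5
Total: 3 + 9 + 5 = 17

17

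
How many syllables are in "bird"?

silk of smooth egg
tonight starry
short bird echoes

1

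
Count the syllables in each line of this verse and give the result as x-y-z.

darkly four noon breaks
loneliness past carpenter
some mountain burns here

5-7-5

Line 1: "darkly four noon breaks": 2+1+1+1 = 5
Line 2: "loneliness past carpenter": 3+1+3 = 7
Line 3: "some mountain burns here": 1+2+1+1 = 5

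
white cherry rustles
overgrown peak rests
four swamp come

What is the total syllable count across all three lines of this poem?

Line 1: white (1), cherry (2), rustles (2) → 5
Line 2: overgrown (3), peak (1), rests (1) → 5
Line 3: four (1), swamp (1), come (1) → 3
Total: 5 + 5 + 3 = 13

13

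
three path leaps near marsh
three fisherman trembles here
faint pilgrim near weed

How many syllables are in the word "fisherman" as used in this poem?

3

"fisherman" has 3 syllables.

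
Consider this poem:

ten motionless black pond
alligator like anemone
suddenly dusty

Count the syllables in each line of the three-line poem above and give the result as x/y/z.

Line 1: "ten motionless black pond": 1+3+1+1 = 6
Line 2: "alligator like anemone": 4+1+4 = 9
Line 3: "suddenly dusty": 3+2 = 5

6/9/5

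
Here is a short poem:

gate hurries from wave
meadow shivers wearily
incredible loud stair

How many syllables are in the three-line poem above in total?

18

Line 1: gate(1) + hurries(2) + from(1) + wave(1) = 5
Line 2: meadow(2) + shivers(2) + wearily(3) = 7
Line 3: incredible(4) + loud(1) + stair(1) = 6
Total: 5 + 7 + 6 = 18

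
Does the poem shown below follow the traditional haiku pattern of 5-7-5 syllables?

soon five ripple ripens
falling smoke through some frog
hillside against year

Line 1: soon (1), five (1), ripple (2), ripens (2) → 6 (expected 5)
Line 2: falling (2), smoke (1), through (1), some (1), frog (1) → 6 (expected 7)
Line 3: hillside (2), against (2), year (1) → 5 ✓

No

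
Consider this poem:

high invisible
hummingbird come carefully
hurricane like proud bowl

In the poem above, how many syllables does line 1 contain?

5

Line 1: high(1) + invisible(4) = 5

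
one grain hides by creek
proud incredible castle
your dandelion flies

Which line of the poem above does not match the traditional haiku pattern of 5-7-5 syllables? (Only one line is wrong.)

Line 1: one (1), grain (1), hides (1), by (1), creek (1) → 5 ✓
Line 2: proud (1), incredible (4), castle (2) → 7 ✓
Line 3: your (1), dandelion (4), flies (1) → 6 (expected 5)

The third line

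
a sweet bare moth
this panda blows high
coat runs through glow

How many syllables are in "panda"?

2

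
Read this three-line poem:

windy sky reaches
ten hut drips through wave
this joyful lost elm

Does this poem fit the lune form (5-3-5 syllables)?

Line 1: windy(2) + sky(1) + reaches(2) = 5 ✓
Line 2: ten(1) + hut(1) + drips(1) + through(1) + wave(1) = 5 (expected 3)
Line 3: this(1) + joyful(2) + lost(1) + elm(1) = 5 ✓

No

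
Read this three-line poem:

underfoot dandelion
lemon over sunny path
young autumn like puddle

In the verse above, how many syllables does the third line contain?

The third line: young (1), autumn (2), like (1), puddle (2) → 6

6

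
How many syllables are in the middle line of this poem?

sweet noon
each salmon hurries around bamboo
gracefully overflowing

The middle line: each (1), salmon (2), hurries (2), around (2), bamboo (2) → 9

9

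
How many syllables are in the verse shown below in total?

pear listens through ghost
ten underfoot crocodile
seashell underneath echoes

Line 1: pear (1), listens (2), through (1), ghost (1) → 5
Line 2: ten (1), underfoot (3), crocodile (3) → 7
Line 3: seashell (2), underneath (3), echoes (2) → 7
Total: 5 + 7 + 7 = 19

19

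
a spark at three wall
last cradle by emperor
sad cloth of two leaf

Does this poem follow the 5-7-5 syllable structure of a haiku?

Yes

Line 1: a(1) + spark(1) + at(1) + three(1) + wall(1) = 5 ✓
Line 2: last(1) + cradle(2) + by(1) + emperor(3) = 7 ✓
Line 3: sad(1) + cloth(1) + of(1) + two(1) + leaf(1) = 5 ✓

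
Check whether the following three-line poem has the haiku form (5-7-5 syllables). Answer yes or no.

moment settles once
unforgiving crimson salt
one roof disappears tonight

Line 1: "moment settles once": 2+2+1 = 5 ✓
Line 2: "unforgiving crimson salt": 4+2+1 = 7 ✓
Line 3: "one roof disappears tonight": 1+1+3+2 = 7 (expected 5)

No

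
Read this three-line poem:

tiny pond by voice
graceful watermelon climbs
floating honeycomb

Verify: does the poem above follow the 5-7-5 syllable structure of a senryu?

Line 1: tiny (2), pond (1), by (1), voice (1) → 5 ✓
Line 2: graceful (2), watermelon (4), climbs (1) → 7 ✓
Line 3: floating (2), honeycomb (3) → 5 ✓

Yes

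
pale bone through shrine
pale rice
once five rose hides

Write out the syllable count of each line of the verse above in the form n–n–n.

4–2–4

Line 1: pale(1) + bone(1) + through(1) + shrine(1) = 4
Line 2: pale(1) + rice(1) = 2
Line 3: once(1) + five(1) + rose(1) + hides(1) = 4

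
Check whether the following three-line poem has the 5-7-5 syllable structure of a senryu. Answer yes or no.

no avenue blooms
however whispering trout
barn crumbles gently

Yes

Line 1: no (1), avenue (3), blooms (1) → 5 ✓
Line 2: however (3), whispering (3), trout (1) → 7 ✓
Line 3: barn (1), crumbles (2), gently (2) → 5 ✓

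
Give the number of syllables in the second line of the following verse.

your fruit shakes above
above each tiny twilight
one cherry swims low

The second line: above(2) + each(1) + tiny(2) + twilight(2) = 7

7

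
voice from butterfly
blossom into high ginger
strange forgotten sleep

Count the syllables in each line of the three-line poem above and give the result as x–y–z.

5–7–5

Line 1: "voice from butterfly": 1+1+3 = 5
Line 2: "blossom into high ginger": 2+2+1+2 = 7
Line 3: "strange forgotten sleep": 1+3+1 = 5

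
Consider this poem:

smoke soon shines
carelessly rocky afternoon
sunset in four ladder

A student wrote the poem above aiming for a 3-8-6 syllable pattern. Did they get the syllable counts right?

Line 1: "smoke soon shines": 1+1+1 = 3 ✓
Line 2: "carelessly rocky afternoon": 3+2+3 = 8 ✓
Line 3: "sunset in four ladder": 2+1+1+2 = 6 ✓

Yes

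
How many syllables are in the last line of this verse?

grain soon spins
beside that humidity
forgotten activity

7

The last line: forgotten (3), activity (4) → 7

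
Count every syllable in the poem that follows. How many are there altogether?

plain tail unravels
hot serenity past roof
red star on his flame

17

Line 1: plain(1) + tail(1) + unravels(3) = 5
Line 2: hot(1) + serenity(4) + past(1) + roof(1) = 7
Line 3: red(1) + star(1) + on(1) + his(1) + flame(1) = 5
Total: 5 + 7 + 5 = 17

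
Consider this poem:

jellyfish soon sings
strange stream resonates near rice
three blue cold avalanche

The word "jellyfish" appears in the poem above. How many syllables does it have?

"jellyfish" has 3 syllables.

3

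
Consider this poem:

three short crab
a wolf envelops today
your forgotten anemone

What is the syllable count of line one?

3

Line one: "three short crab": 1+1+1 = 3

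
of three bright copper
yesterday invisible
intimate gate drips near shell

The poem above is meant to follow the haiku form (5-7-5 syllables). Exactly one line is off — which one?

The third line

Line 1: of (1), three (1), bright (1), copper (2) → 5 ✓
Line 2: yesterday (3), invisible (4) → 7 ✓
Line 3: intimate (3), gate (1), drips (1), near (1), shell (1) → 7 (expected 5)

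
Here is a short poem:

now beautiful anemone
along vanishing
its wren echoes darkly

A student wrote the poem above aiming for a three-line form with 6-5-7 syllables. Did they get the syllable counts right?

No

Line 1: "now beautiful anemone": 1+3+4 = 8 (expected 6)
Line 2: "along vanishing": 2+3 = 5 ✓
Line 3: "its wren echoes darkly": 1+1+2+2 = 6 (expected 7)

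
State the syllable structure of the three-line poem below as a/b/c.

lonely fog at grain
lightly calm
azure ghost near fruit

Line 1: "lonely fog at grain": 2+1+1+1 = 5
Line 2: "lightly calm": 2+1 = 3
Line 3: "azure ghost near fruit": 2+1+1+1 = 5

5/3/5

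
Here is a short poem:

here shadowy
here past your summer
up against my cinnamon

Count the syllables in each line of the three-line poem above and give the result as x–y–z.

Line 1: "here shadowy": 1+3 = 4
Line 2: "here past your summer": 1+1+1+2 = 5
Line 3: "up against my cinnamon": 1+2+1+3 = 7

4–5–7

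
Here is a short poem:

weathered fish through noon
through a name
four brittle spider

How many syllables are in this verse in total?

13

Line 1: weathered (2), fish (1), through (1), noon (1) → 5
Line 2: through (1), a (1), name (1) → 3
Line 3: four (1), brittle (2), spider (2) → 5
Total: 5 + 3 + 5 = 13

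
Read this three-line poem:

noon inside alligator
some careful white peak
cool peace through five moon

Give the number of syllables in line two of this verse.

Line two: some (1), careful (2), white (1), peak (1) → 5

5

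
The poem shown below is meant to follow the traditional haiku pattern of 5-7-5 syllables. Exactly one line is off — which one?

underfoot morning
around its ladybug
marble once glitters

The second line

Line 1: underfoot (3), morning (2) → 5 ✓
Line 2: around (2), its (1), ladybug (3) → 6 (expected 7)
Line 3: marble (2), once (1), glitters (2) → 5 ✓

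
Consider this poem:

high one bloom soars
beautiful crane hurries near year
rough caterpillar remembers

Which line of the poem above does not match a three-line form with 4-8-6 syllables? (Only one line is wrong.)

Line 1: high (1), one (1), bloom (1), soars (1) → 4 ✓
Line 2: beautiful (3), crane (1), hurries (2), near (1), year (1) → 8 ✓
Line 3: rough (1), caterpillar (4), remembers (3) → 8 (expected 6)

The third line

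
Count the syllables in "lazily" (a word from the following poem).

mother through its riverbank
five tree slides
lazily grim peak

3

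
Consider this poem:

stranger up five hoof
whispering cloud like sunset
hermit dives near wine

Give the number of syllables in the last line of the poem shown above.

5

The last line: hermit (2), dives (1), near (1), wine (1) → 5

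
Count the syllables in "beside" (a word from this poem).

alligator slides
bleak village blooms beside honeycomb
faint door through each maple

2

"beside" has 2 syllables.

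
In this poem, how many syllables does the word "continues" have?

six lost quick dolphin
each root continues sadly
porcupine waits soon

3

"continues" has 3 syllables.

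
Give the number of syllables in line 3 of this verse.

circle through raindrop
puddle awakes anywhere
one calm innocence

5

Line 3: "one calm innocence": 1+1+3 = 5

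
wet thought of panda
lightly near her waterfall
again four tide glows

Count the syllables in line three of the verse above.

Line three: again(2) + four(1) + tide(1) + glows(1) = 5

5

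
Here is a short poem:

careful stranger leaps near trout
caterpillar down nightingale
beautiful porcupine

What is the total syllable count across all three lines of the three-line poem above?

Line 1: careful(2) + stranger(2) + leaps(1) + near(1) + trout(1) = 7
Line 2: caterpillar(4) + down(1) + nightingale(3) = 8
Line 3: beautiful(3) + porcupine(3) = 6
Total: 7 + 8 + 6 = 21

21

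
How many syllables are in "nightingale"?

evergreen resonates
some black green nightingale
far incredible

3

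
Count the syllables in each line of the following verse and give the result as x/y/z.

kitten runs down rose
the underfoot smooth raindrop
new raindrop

Line 1: kitten (2), runs (1), down (1), rose (1) → 5
Line 2: the (1), underfoot (3), smooth (1), raindrop (2) → 7
Line 3: new (1), raindrop (2) → 3

5/7/3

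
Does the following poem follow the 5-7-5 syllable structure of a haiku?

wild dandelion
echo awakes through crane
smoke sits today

Line 1: "wild dandelion": 1+4 = 5 ✓
Line 2: "echo awakes through crane": 2+2+1+1 = 6 (expected 7)
Line 3: "smoke sits today": 1+1+2 = 4 (expected 5)

No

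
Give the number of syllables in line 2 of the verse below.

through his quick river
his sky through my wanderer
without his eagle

7

Line 2: "his sky through my wanderer": 1+1+1+1+3 = 7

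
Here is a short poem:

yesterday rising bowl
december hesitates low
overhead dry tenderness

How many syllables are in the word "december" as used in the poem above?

"december" has 3 syllables.

3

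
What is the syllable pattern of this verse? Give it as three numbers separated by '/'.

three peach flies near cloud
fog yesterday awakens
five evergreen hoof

5/7/5

Line 1: "three peach flies near cloud": 1+1+1+1+1 = 5
Line 2: "fog yesterday awakens": 1+3+3 = 7
Line 3: "five evergreen hoof": 1+3+1 = 5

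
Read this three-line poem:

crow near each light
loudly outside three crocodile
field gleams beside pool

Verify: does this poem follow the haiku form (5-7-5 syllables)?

Line 1: crow(1) + near(1) + each(1) + light(1) = 4 (expected 5)
Line 2: loudly(2) + outside(2) + three(1) + crocodile(3) = 8 (expected 7)
Line 3: field(1) + gleams(1) + beside(2) + pool(1) = 5 ✓

No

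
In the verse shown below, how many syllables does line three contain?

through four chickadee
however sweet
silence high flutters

Line three: silence (2), high (1), flutters (2) → 5

5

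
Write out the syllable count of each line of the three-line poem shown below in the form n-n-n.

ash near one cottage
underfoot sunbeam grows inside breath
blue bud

Line 1: ash (1), near (1), one (1), cottage (2) → 5
Line 2: underfoot (3), sunbeam (2), grows (1), inside (2), breath (1) → 9
Line 3: blue (1), bud (1) → 2

5-9-2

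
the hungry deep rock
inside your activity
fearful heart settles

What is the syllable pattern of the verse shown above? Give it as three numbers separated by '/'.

Line 1: the(1) + hungry(2) + deep(1) + rock(1) = 5
Line 2: inside(2) + your(1) + activity(4) = 7
Line 3: fearful(2) + heart(1) + settles(2) = 5

5/7/5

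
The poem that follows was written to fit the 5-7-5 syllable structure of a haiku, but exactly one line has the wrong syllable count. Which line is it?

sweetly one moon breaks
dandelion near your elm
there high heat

The third line

Line 1: sweetly (2), one (1), moon (1), breaks (1) → 5 ✓
Line 2: dandelion (4), near (1), your (1), elm (1) → 7 ✓
Line 3: there (1), high (1), heat (1) → 3 (expected 5)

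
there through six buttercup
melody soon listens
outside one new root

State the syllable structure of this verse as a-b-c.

Line 1: there(1) + through(1) + six(1) + buttercup(3) = 6
Line 2: melody(3) + soon(1) + listens(2) = 6
Line 3: outside(2) + one(1) + new(1) + root(1) = 5

6-6-5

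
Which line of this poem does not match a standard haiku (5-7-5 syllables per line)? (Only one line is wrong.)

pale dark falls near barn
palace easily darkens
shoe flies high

Line 3

Line 1: "pale dark falls near barn": 1+1+1+1+1 = 5 ✓
Line 2: "palace easily darkens": 2+3+2 = 7 ✓
Line 3: "shoe flies high": 1+1+1 = 3 (expected 5)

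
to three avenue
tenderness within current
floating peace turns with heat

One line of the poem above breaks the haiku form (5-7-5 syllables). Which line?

Line 1: to(1) + three(1) + avenue(3) = 5 ✓
Line 2: tenderness(3) + within(2) + current(2) = 7 ✓
Line 3: floating(2) + peace(1) + turns(1) + with(1) + heat(1) = 6 (expected 5)

The third line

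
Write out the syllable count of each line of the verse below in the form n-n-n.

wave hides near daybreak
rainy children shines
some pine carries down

Line 1: "wave hides near daybreak": 1+1+1+2 = 5
Line 2: "rainy children shines": 2+2+1 = 5
Line 3: "some pine carries down": 1+1+2+1 = 5

5-5-5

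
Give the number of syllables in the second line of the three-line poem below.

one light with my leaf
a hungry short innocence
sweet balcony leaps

7

The second line: a (1), hungry (2), short (1), innocence (3) → 7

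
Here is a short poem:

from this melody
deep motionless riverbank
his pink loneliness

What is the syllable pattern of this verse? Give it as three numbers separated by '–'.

Line 1: from(1) + this(1) + melody(3) = 5
Line 2: deep(1) + motionless(3) + riverbank(3) = 7
Line 3: his(1) + pink(1) + loneliness(3) = 5

5–7–5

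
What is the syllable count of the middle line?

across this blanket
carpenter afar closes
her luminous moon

The middle line: "carpenter afar closes": 3+2+2 = 7

7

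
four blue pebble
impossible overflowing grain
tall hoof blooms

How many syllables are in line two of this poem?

Line two: impossible(4) + overflowing(4) + grain(1) = 9

9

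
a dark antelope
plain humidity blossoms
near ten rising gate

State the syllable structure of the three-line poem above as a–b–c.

Line 1: a (1), dark (1), antelope (3) → 5
Line 2: plain (1), humidity (4), blossoms (2) → 7
Line 3: near (1), ten (1), rising (2), gate (1) → 5

5–7–5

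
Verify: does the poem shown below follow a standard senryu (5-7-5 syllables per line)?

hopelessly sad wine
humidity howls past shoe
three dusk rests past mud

Yes

Line 1: hopelessly (3), sad (1), wine (1) → 5 ✓
Line 2: humidity (4), howls (1), past (1), shoe (1) → 7 ✓
Line 3: three (1), dusk (1), rests (1), past (1), mud (1) → 5 ✓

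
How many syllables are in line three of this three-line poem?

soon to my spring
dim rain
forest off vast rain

Line three: "forest off vast rain": 2+1+1+1 = 5

5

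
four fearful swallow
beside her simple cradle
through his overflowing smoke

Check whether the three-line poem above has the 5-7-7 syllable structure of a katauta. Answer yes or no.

Line 1: four(1) + fearful(2) + swallow(2) = 5 ✓
Line 2: beside(2) + her(1) + simple(2) + cradle(2) = 7 ✓
Line 3: through(1) + his(1) + overflowing(4) + smoke(1) = 7 ✓

Yes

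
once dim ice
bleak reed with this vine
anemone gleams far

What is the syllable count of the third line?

6

The third line: anemone(4) + gleams(1) + far(1) = 6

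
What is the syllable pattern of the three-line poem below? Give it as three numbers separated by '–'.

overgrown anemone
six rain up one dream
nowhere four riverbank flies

Line 1: "overgrown anemone": 3+4 = 7
Line 2: "six rain up one dream": 1+1+1+1+1 = 5
Line 3: "nowhere four riverbank flies": 2+1+3+1 = 7

7–5–7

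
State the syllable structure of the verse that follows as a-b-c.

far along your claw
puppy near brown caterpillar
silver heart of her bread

Line 1: "far along your claw": 1+2+1+1 = 5
Line 2: "puppy near brown caterpillar": 2+1+1+4 = 8
Line 3: "silver heart of her bread": 2+1+1+1+1 = 6

5-8-6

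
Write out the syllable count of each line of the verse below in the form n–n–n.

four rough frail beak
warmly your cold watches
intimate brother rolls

Line 1: four(1) + rough(1) + frail(1) + beak(1) = 4
Line 2: warmly(2) + your(1) + cold(1) + watches(2) = 6
Line 3: intimate(3) + brother(2) + rolls(1) = 6

4–6–6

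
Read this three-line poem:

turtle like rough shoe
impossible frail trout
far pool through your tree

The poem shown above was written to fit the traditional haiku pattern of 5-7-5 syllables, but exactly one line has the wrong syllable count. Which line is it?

The second line

Line 1: "turtle like rough shoe": 2+1+1+1 = 5 ✓
Line 2: "impossible frail trout": 4+1+1 = 6 (expected 7)
Line 3: "far pool through your tree": 1+1+1+1+1 = 5 ✓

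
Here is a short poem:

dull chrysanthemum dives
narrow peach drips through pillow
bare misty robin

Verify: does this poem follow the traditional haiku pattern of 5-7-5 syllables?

Line 1: "dull chrysanthemum dives": 1+4+1 = 6 (expected 5)
Line 2: "narrow peach drips through pillow": 2+1+1+1+2 = 7 ✓
Line 3: "bare misty robin": 1+2+2 = 5 ✓

No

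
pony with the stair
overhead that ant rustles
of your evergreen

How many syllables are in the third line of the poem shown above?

The third line: of(1) + your(1) + evergreen(3) = 5

5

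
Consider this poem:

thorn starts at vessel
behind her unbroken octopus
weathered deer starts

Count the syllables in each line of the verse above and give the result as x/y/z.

Line 1: thorn (1), starts (1), at (1), vessel (2) → 5
Line 2: behind (2), her (1), unbroken (3), octopus (3) → 9
Line 3: weathered (2), deer (1), starts (1) → 4

5/9/4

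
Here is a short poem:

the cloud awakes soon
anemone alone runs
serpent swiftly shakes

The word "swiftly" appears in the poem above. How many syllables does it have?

"swiftly" has 2 syllables.

2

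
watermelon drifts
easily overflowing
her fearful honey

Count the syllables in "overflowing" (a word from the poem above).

"overflowing" has 4 syllables.

4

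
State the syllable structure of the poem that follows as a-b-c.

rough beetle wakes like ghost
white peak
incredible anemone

6-2-8

Line 1: rough(1) + beetle(2) + wakes(1) + like(1) + ghost(1) = 6
Line 2: white(1) + peak(1) = 2
Line 3: incredible(4) + anemone(4) = 8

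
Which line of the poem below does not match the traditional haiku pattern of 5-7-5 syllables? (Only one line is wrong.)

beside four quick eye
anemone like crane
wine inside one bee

Line 1: beside(2) + four(1) + quick(1) + eye(1) = 5 ✓
Line 2: anemone(4) + like(1) + crane(1) = 6 (expected 7)
Line 3: wine(1) + inside(2) + one(1) + bee(1) = 5 ✓

The second line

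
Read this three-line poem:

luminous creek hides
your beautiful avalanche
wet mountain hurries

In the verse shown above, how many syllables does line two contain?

Line two: your(1) + beautiful(3) + avalanche(3) = 7

7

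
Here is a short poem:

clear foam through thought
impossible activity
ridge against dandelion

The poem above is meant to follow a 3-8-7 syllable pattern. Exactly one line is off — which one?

Line 1

Line 1: clear (1), foam (1), through (1), thought (1) → 4 (expected 3)
Line 2: impossible (4), activity (4) → 8 ✓
Line 3: ridge (1), against (2), dandelion (4) → 7 ✓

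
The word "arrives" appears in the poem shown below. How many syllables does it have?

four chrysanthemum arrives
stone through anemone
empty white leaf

2

"arrives" has 2 syllables.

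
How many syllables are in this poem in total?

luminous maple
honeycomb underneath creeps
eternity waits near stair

Line 1: luminous (3), maple (2) → 5
Line 2: honeycomb (3), underneath (3), creeps (1) → 7
Line 3: eternity (4), waits (1), near (1), stair (1) → 7
Total: 5 + 7 + 7 = 19

19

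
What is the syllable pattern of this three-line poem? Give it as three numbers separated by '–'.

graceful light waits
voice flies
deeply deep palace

4–2–5

Line 1: graceful(2) + light(1) + waits(1) = 4
Line 2: voice(1) + flies(1) = 2
Line 3: deeply(2) + deep(1) + palace(2) = 5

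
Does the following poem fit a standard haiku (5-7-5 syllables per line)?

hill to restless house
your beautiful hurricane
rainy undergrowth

Yes

Line 1: hill (1), to (1), restless (2), house (1) → 5 ✓
Line 2: your (1), beautiful (3), hurricane (3) → 7 ✓
Line 3: rainy (2), undergrowth (3) → 5 ✓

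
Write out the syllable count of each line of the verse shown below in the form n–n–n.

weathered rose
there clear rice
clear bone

Line 1: weathered (2), rose (1) → 3
Line 2: there (1), clear (1), rice (1) → 3
Line 3: clear (1), bone (1) → 2

3–3–2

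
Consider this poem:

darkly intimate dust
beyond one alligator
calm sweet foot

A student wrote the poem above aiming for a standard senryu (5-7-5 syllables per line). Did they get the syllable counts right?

Line 1: "darkly intimate dust": 2+3+1 = 6 (expected 5)
Line 2: "beyond one alligator": 2+1+4 = 7 ✓
Line 3: "calm sweet foot": 1+1+1 = 3 (expected 5)

No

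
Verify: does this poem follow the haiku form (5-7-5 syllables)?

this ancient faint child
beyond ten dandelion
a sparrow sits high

Line 1: "this ancient faint child": 1+2+1+1 = 5 ✓
Line 2: "beyond ten dandelion": 2+1+4 = 7 ✓
Line 3: "a sparrow sits high": 1+2+1+1 = 5 ✓

Yes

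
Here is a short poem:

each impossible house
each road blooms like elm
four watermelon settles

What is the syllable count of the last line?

The last line: four (1), watermelon (4), settles (2) → 7

7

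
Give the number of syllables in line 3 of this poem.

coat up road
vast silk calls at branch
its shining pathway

Line 3: its (1), shining (2), pathway (2) → 5

5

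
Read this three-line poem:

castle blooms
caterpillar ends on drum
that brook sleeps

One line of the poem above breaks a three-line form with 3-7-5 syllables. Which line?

Line 1: castle (2), blooms (1) → 3 ✓
Line 2: caterpillar (4), ends (1), on (1), drum (1) → 7 ✓
Line 3: that (1), brook (1), sleeps (1) → 3 (expected 5)

The third line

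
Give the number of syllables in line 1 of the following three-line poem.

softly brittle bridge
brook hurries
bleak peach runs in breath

Line 1: softly(2) + brittle(2) + bridge(1) = 5

5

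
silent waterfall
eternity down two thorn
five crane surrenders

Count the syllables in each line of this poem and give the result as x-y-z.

Line 1: silent (2), waterfall (3) → 5
Line 2: eternity (4), down (1), two (1), thorn (1) → 7
Line 3: five (1), crane (1), surrenders (3) → 5

5-7-5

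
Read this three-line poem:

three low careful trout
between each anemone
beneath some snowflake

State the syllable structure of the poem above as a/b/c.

Line 1: "three low careful trout": 1+1+2+1 = 5
Line 2: "between each anemone": 2+1+4 = 7
Line 3: "beneath some snowflake": 2+1+2 = 5

5/7/5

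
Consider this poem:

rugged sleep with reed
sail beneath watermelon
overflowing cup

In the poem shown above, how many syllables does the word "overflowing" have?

4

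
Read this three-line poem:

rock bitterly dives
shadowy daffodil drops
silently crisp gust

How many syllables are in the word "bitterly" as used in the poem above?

3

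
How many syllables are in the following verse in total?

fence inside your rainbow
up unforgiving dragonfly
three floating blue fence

19

Line 1: "fence inside your rainbow": 1+2+1+2 = 6
Line 2: "up unforgiving dragonfly": 1+4+3 = 8
Line 3: "three floating blue fence": 1+2+1+1 = 5
Total: 6 + 8 + 5 = 19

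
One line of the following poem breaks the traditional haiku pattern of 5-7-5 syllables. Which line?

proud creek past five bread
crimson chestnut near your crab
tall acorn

Line 1: "proud creek past five bread": 1+1+1+1+1 = 5 ✓
Line 2: "crimson chestnut near your crab": 2+2+1+1+1 = 7 ✓
Line 3: "tall acorn": 1+2 = 3 (expected 5)

Line 3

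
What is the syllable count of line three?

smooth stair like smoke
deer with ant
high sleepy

Line three: "high sleepy": 1+2 = 3

3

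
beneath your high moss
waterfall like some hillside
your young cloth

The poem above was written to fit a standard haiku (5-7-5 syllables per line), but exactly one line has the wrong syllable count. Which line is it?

Line 1: beneath (2), your (1), high (1), moss (1) → 5 ✓
Line 2: waterfall (3), like (1), some (1), hillside (2) → 7 ✓
Line 3: your (1), young (1), cloth (1) → 3 (expected 5)

Line 3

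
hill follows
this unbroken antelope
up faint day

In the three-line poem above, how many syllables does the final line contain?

3

The final line: up(1) + faint(1) + day(1) = 3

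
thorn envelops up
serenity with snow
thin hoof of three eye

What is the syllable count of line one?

Line one: thorn(1) + envelops(3) + up(1) = 5

5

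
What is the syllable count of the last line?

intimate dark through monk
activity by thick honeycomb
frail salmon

The last line: frail (1), salmon (2) → 3

3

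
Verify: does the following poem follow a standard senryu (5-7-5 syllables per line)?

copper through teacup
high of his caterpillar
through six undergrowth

Line 1: copper(2) + through(1) + teacup(2) = 5 ✓
Line 2: high(1) + of(1) + his(1) + caterpillar(4) = 7 ✓
Line 3: through(1) + six(1) + undergrowth(3) = 5 ✓

Yes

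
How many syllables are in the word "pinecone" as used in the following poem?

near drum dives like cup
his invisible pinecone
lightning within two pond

2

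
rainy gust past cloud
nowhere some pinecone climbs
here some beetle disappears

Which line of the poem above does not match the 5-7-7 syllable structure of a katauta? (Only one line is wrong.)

Line 1: rainy(2) + gust(1) + past(1) + cloud(1) = 5 ✓
Line 2: nowhere(2) + some(1) + pinecone(2) + climbs(1) = 6 (expected 7)
Line 3: here(1) + some(1) + beetle(2) + disappears(3) = 7 ✓

The second line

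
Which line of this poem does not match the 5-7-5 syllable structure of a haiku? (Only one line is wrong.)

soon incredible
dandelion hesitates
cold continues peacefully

Line 1: soon (1), incredible (4) → 5 ✓
Line 2: dandelion (4), hesitates (3) → 7 ✓
Line 3: cold (1), continues (3), peacefully (3) → 7 (expected 5)

Line 3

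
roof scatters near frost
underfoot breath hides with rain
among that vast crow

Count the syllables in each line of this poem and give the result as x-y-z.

5-7-5

Line 1: "roof scatters near frost": 1+2+1+1 = 5
Line 2: "underfoot breath hides with rain": 3+1+1+1+1 = 7
Line 3: "among that vast crow": 2+1+1+1 = 5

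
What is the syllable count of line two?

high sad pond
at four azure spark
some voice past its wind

Line two: at(1) + four(1) + azure(2) + spark(1) = 5

5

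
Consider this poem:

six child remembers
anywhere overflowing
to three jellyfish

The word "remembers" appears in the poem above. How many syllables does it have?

3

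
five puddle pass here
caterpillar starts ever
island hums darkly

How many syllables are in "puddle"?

"puddle" has 2 syllables.

2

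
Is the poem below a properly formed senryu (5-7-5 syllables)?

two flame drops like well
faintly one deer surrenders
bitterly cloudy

Line 1: two(1) + flame(1) + drops(1) + like(1) + well(1) = 5 ✓
Line 2: faintly(2) + one(1) + deer(1) + surrenders(3) = 7 ✓
Line 3: bitterly(3) + cloudy(2) = 5 ✓

Yes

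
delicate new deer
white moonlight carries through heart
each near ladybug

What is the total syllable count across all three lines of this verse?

Line 1: delicate(3) + new(1) + deer(1) = 5
Line 2: white(1) + moonlight(2) + carries(2) + through(1) + heart(1) = 7
Line 3: each(1) + near(1) + ladybug(3) = 5
Total: 5 + 7 + 5 = 17

17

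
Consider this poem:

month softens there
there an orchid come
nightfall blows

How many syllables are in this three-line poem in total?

Line 1: month(1) + softens(2) + there(1) = 4
Line 2: there(1) + an(1) + orchid(2) + come(1) = 5
Line 3: nightfall(2) + blows(1) = 3
Total: 4 + 5 + 3 = 12

12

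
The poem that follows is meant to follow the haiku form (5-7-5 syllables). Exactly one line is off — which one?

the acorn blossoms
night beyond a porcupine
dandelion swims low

Line 1: the (1), acorn (2), blossoms (2) → 5 ✓
Line 2: night (1), beyond (2), a (1), porcupine (3) → 7 ✓
Line 3: dandelion (4), swims (1), low (1) → 6 (expected 5)

Line 3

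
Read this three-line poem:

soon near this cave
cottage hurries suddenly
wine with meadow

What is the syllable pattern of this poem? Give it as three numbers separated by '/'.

Line 1: "soon near this cave": 1+1+1+1 = 4
Line 2: "cottage hurries suddenly": 2+2+3 = 7
Line 3: "wine with meadow": 1+1+2 = 4

4/7/4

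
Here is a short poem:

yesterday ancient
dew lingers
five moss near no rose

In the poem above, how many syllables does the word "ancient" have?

2

"ancient" has 2 syllables.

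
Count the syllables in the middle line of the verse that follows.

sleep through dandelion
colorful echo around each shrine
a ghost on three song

The middle line: "colorful echo around each shrine": 3+2+2+1+1 = 9

9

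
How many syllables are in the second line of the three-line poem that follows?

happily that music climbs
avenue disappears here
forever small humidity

7

The second line: "avenue disappears here": 3+3+1 = 7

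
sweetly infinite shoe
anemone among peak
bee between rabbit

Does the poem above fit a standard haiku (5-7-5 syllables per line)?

No

Line 1: "sweetly infinite shoe": 2+3+1 = 6 (expected 5)
Line 2: "anemone among peak": 4+2+1 = 7 ✓
Line 3: "bee between rabbit": 1+2+2 = 5 ✓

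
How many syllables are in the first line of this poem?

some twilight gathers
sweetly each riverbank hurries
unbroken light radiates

The first line: some(1) + twilight(2) + gathers(2) = 5

5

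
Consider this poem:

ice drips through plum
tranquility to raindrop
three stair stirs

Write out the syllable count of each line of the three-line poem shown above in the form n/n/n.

4/7/3

Line 1: ice (1), drips (1), through (1), plum (1) → 4
Line 2: tranquility (4), to (1), raindrop (2) → 7
Line 3: three (1), stair (1), stirs (1) → 3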